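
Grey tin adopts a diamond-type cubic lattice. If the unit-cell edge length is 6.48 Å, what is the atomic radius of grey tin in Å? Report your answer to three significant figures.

1.40 Å

In a diamond cubic lattice, nearest neighbors lie along the body diagonal with √3·a = 8r.
r = √3·a/8 = 1.7321 × 6.48 / 8 = 1.40 Å.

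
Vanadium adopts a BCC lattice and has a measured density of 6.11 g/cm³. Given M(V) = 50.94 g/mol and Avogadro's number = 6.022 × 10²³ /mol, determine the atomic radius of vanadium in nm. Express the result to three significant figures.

0.131 nm

For a BCC cell (Z = 2), a³ = Z·M/(N_A·ρ) = 2 × 50.94 / (6.022 × 10²³ × 6.110) = 2.769 × 10^-23 cm³, so a = 3.025 × 10^-8 cm = 0.3025 nm.
Atoms touch along the body diagonal, so √3·a = 4r, so r = 0.4330 × a = 0.131 nm.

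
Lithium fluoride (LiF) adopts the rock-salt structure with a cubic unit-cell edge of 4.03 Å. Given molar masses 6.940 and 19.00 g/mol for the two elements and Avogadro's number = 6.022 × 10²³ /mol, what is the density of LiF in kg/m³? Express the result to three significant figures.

2630 kg/m³

The rock-salt structure contains Z = 4 formula units per cell; M(LiF) = 6.940 + 19.00 = 25.94 g/mol.
a³ = (4.030 × 10^-8 cm)³ = 6.545 × 10^-23 cm³.
ρ = 4 × 25.94 / (6.022 × 10²³ × 6.545 × 10^-23) = 2.633 g/cm³ = 2630 kg/m³.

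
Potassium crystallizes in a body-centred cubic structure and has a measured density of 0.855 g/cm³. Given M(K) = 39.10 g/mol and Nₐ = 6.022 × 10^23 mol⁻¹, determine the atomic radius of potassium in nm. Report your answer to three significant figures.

For a BCC cell (Z = 2), a³ = Z·M/(N_A·ρ) = 2 × 39.10 / (6.022 × 10²³ × 0.8550) = 1.519 × 10^-22 cm³, so a = 5.335 × 10^-8 cm = 0.5335 nm.
Atoms touch along the body diagonal, so √3·a = 4r, so r = 0.4330 × a = 0.231 nm.

0.231 nm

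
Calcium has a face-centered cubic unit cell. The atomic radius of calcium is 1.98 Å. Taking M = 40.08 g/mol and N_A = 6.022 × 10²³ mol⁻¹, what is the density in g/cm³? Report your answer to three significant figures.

In an FCC lattice, atoms touch along the face diagonal, so √2·a = 4r, giving a = 5.600 Å = 5.600 × 10^-8 cm.
With Z = 4, ρ = Z·M/(N_A·a³) = 4 × 40.08 / (6.022 × 10²³ × 1.756 × 10^-22) = 1.516 g/cm³.

1.52 g/cm³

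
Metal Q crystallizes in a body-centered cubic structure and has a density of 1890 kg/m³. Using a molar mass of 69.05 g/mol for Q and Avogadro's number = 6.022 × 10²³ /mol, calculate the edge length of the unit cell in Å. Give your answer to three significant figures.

4.95 Å

With Z = 2 atoms per BCC cell, a³ = Z·M/(N_A·ρ) = 2 × 69.05 / (6.022 × 10²³ × 1.890 g/cm³) = 1.213 × 10^-22 cm³.
a = (1.213 × 10^-22)^(1/3) = 4.951 × 10^-8 cm = 4.95 Å.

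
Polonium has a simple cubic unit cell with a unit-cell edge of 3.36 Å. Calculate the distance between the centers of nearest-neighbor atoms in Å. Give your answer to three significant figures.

3.36 Å

In a simple cubic structure, atoms touch along the cell edge, so a = 2r; the nearest-neighbor distance equals 2r = 1.000·a.
d = 1.000 × 3.36 = 3.36 Å.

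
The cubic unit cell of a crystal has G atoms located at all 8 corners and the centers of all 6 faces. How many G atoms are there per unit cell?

Corner atoms are shared by 8 cells (1/8 each), face atoms by 2 (1/2 each).
Net atoms = 8 × 1/8 + 6 × 1/2 = 1 + 3 = 4.

4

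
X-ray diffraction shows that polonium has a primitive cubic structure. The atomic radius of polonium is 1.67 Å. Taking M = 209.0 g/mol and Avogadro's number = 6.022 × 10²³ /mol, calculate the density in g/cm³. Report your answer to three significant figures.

9.31 g/cm³

In a simple cubic lattice, atoms touch along the cell edge, so a = 2r, giving a = 3.340 Å = 3.340 × 10^-8 cm.
With Z = 1, ρ = Z·M/(N_A·a³) = 1 × 209.0 / (6.022 × 10²³ × 3.726 × 10^-23) = 9.315 g/cm³.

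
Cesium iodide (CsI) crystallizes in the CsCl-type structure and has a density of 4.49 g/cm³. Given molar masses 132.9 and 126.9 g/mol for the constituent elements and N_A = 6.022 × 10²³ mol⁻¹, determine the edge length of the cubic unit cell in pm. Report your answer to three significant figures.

M(CsI) = 259.8 g/mol; Z = 1 formula unit per cell.
a³ = Z·M/(N_A·ρ) = 1 × 259.8 / (6.022 × 10²³ × 4.49) = 9.608 × 10^-23 cm³, so a = 4.580 × 10^-8 cm = 458 pm.

458 pm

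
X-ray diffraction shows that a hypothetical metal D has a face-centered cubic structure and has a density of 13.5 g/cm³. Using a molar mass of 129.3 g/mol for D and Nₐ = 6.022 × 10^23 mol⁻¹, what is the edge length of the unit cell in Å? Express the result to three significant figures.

3.99 Å

With Z = 4 atoms per FCC cell, a³ = Z·M/(N_A·ρ) = 4 × 129.3 / (6.022 × 10²³ × 13.50 g/cm³) = 6.362 × 10^-23 cm³.
a = (6.362 × 10^-23)^(1/3) = 3.992 × 10^-8 cm = 3.99 Å.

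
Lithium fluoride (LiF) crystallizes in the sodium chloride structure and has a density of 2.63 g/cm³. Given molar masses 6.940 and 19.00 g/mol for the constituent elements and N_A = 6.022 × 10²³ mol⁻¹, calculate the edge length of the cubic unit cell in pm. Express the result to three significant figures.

403 pm

M(LiF) = 25.94 g/mol; Z = 4 formula units per cell.
a³ = Z·M/(N_A·ρ) = 4 × 25.94 / (6.022 × 10²³ × 2.63) = 6.551 × 10^-23 cm³, so a = 4.031 × 10^-8 cm = 403 pm.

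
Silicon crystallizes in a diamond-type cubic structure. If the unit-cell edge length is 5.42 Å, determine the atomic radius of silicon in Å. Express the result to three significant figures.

In a diamond cubic lattice, nearest neighbors lie along the body diagonal with √3·a = 8r.
r = √3·a/8 = 1.7321 × 5.42 / 8 = 1.17 Å.

1.17 Å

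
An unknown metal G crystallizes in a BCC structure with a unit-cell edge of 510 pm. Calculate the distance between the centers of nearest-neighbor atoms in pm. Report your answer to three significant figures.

442 pm

In a BCC structure, atoms touch along the body diagonal, so √3·a = 4r; the nearest-neighbor distance equals 2r = 0.8660·a.
d = 0.8660 × 510 = 442 pm.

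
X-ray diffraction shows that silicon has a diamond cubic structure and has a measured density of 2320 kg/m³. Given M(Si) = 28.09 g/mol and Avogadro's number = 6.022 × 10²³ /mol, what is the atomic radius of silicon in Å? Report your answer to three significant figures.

1.18 Å

For a diamond cubic cell (Z = 8), a³ = Z·M/(N_A·ρ) = 8 × 28.09 / (6.022 × 10²³ × 2.320) = 1.608 × 10^-22 cm³, so a = 5.438 × 10^-8 cm = 5.438 Å.
Nearest neighbors lie along the body diagonal with √3·a = 8r, so r = 0.2165 × a = 1.18 Å.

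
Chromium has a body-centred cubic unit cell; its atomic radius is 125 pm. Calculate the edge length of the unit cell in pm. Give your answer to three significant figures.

289 pm

In a BCC lattice, atoms touch along the body diagonal, so √3·a = 4r.
a = 4r/√3 = 4 × 125 / 1.7321 = 289 pm.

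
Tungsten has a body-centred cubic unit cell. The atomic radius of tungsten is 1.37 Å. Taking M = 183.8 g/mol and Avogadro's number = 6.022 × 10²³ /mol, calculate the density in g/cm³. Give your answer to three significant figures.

In a BCC lattice, atoms touch along the body diagonal, so √3·a = 4r, giving a = 3.164 Å = 3.164 × 10^-8 cm.
With Z = 2, ρ = Z·M/(N_A·a³) = 2 × 183.8 / (6.022 × 10²³ × 3.167 × 10^-23) = 19.27 g/cm³.

19.3 g/cm³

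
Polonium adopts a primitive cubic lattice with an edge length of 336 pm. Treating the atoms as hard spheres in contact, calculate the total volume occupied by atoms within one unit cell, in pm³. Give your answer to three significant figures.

1.99 × 10^7 pm³

In a simple cubic lattice atoms touch along the cell edge, so a = 2r, so r = 0.5000a = 168.0 pm.
V_atoms = Z × (4/3)πr³ = 1 × (4/3)π × (168.0)³ = 1.99 × 10^7 pm³.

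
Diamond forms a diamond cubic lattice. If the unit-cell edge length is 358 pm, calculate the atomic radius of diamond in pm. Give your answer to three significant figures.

In a diamond cubic lattice, nearest neighbors lie along the body diagonal with √3·a = 8r.
r = √3·a/8 = 1.7321 × 358 / 8 = 77.5 pm.

77.5 pm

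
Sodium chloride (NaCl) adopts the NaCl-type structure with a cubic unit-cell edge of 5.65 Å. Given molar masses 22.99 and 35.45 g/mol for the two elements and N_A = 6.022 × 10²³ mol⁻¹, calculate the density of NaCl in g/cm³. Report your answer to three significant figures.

2.15 g/cm³

The NaCl-type structure contains Z = 4 formula units per cell; M(NaCl) = 22.99 + 35.45 = 58.44 g/mol.
a³ = (5.650 × 10^-8 cm)³ = 1.804 × 10^-22 cm³.
ρ = 4 × 58.44 / (6.022 × 10²³ × 1.804 × 10^-22) = 2.152 g/cm³.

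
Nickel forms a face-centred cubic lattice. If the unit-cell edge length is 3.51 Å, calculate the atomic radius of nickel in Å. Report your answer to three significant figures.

1.24 Å

In an FCC lattice, atoms touch along the face diagonal, so √2·a = 4r.
r = √2·a/4 = 1.4142 × 3.51 / 4 = 1.24 Å.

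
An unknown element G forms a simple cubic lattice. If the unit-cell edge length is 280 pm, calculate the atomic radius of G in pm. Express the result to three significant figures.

In a simple cubic lattice, atoms touch along the cell edge, so a = 2r.
r = a/2 = 280/2 = 140 pm.

140 pm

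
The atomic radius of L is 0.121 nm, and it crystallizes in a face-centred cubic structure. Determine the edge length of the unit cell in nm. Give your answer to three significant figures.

In an FCC lattice, atoms touch along the face diagonal, so √2·a = 4r.
a = 4r/√2 = 4 × 0.121 / 1.4142 = 0.342 nm.

0.342 nm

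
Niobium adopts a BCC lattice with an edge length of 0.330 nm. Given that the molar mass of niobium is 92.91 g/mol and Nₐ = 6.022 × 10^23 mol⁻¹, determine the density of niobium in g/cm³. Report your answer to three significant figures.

A BCC unit cell contains Z = 2 atoms.
Cell volume: a³ = (0.330 nm)³ = (3.300 × 10^-8 cm)³ = 3.594 × 10^-23 cm³.
ρ = Z·M/(N_A·a³) = 2 × 92.91 / (6.022 × 10²³ × 3.594 × 10^-23) = 8.586 g/cm³.

8.59 g/cm³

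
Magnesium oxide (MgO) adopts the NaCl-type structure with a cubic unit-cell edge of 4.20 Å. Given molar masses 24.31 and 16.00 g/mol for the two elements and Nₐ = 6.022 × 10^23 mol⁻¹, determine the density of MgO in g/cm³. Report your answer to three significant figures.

The NaCl-type structure contains Z = 4 formula units per cell; M(MgO) = 24.31 + 16.00 = 40.31 g/mol.
a³ = (4.200 × 10^-8 cm)³ = 7.409 × 10^-23 cm³.
ρ = 4 × 40.31 / (6.022 × 10²³ × 7.409 × 10^-23) = 3.614 g/cm³.

3.61 g/cm³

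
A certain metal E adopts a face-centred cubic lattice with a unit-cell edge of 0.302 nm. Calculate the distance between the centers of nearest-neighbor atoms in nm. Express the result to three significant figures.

In an FCC structure, atoms touch along the face diagonal, so √2·a = 4r; the nearest-neighbor distance equals 2r = 0.7071·a.
d = 0.7071 × 0.302 = 0.214 nm.

0.214 nm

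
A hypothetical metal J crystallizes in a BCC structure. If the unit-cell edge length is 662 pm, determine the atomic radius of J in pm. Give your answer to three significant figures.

In a BCC lattice, atoms touch along the body diagonal, so √3·a = 4r.
r = √3·a/4 = 1.7321 × 662 / 4 = 287 pm.

287 pm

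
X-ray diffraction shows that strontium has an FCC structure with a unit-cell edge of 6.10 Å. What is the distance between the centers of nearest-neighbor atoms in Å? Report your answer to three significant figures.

4.31 Å

In an FCC structure, atoms touch along the face diagonal, so √2·a = 4r; the nearest-neighbor distance equals 2r = 0.7071·a.
d = 0.7071 × 6.10 = 4.31 Å.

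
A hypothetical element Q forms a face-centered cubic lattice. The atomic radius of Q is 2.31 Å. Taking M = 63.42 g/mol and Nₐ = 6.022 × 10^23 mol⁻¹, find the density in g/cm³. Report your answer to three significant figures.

In an FCC lattice, atoms touch along the face diagonal, so √2·a = 4r, giving a = 6.534 Å = 6.534 × 10^-8 cm.
With Z = 4, ρ = Z·M/(N_A·a³) = 4 × 63.42 / (6.022 × 10²³ × 2.789 × 10^-22) = 1.510 g/cm³.

1.51 g/cm³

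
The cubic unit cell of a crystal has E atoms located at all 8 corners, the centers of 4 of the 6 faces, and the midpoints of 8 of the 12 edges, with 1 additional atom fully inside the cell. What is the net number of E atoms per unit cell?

6

Corner atoms are shared by 8 cells (1/8 each), face atoms by 2 (1/2 each), edge atoms by 4 (1/4 each), interior atoms are unshared.
Net atoms = 8 × 1/8 + 4 × 1/2 + 8 × 1/4 + 1 = 1 + 2 + 2 + 1 = 6.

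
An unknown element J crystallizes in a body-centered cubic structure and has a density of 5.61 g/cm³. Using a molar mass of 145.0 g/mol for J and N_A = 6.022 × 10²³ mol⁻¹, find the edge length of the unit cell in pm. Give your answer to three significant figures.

441 pm

With Z = 2 atoms per BCC cell, a³ = Z·M/(N_A·ρ) = 2 × 145.0 / (6.022 × 10²³ × 5.610 g/cm³) = 8.584 × 10^-23 cm³.
a = (8.584 × 10^-23)^(1/3) = 4.411 × 10^-8 cm = 441 pm.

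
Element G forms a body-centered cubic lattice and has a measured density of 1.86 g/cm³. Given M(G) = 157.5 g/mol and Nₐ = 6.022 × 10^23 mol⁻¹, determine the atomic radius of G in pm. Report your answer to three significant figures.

284 pm

For a BCC cell (Z = 2), a³ = Z·M/(N_A·ρ) = 2 × 157.5 / (6.022 × 10²³ × 1.860) = 2.812 × 10^-22 cm³, so a = 6.552 × 10^-8 cm = 655.2 pm.
Atoms touch along the body diagonal, so √3·a = 4r, so r = 0.4330 × a = 284 pm.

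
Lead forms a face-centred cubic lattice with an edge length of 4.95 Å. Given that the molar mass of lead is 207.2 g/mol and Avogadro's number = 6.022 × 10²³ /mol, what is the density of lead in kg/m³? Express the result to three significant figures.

11300 kg/m³

An FCC unit cell contains Z = 4 atoms.
Cell volume: a³ = (4.95 Å)³ = (4.950 × 10^-8 cm)³ = 1.213 × 10^-22 cm³.
ρ = Z·M/(N_A·a³) = 4 × 207.2 / (6.022 × 10²³ × 1.213 × 10^-22) = 11.35 g/cm³ = 11300 kg/m³.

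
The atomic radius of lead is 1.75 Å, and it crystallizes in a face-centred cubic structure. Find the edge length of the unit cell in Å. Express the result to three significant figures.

4.95 Å

In an FCC lattice, atoms touch along the face diagonal, so √2·a = 4r.
a = 4r/√2 = 4 × 1.75 / 1.4142 = 4.95 Å.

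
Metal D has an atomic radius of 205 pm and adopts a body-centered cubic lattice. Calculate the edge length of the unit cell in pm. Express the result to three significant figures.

In a BCC lattice, atoms touch along the body diagonal, so √3·a = 4r.
a = 4r/√3 = 4 × 205 / 1.7321 = 473 pm.

473 pm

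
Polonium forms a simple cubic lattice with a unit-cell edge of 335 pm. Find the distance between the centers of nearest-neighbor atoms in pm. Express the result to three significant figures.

In a simple cubic structure, atoms touch along the cell edge, so a = 2r; the nearest-neighbor distance equals 2r = 1.000·a.
d = 1.000 × 335 = 335 pm.

335 pm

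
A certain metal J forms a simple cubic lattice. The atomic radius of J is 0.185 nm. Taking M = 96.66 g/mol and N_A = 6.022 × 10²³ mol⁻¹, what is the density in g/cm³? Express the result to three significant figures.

In a simple cubic lattice, atoms touch along the cell edge, so a = 2r, giving a = 0.3700 nm = 3.700 × 10^-8 cm.
With Z = 1, ρ = Z·M/(N_A·a³) = 1 × 96.66 / (6.022 × 10²³ × 5.065 × 10^-23) = 3.169 g/cm³.

3.17 g/cm³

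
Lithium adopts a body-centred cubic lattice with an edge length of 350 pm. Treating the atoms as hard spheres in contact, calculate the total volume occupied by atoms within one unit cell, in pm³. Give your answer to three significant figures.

2.92 × 10^7 pm³

In a BCC lattice atoms touch along the body diagonal, so √3·a = 4r, so r = 0.4330a = 151.6 pm.
V_atoms = Z × (4/3)πr³ = 2 × (4/3)π × (151.6)³ = 2.92 × 10^7 pm³.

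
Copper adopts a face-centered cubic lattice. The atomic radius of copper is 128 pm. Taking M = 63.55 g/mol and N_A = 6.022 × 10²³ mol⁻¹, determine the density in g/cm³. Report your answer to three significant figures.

8.90 g/cm³

In an FCC lattice, atoms touch along the face diagonal, so √2·a = 4r, giving a = 362.0 pm = 3.620 × 10^-8 cm.
With Z = 4, ρ = Z·M/(N_A·a³) = 4 × 63.55 / (6.022 × 10²³ × 4.745 × 10^-23) = 8.895 g/cm³.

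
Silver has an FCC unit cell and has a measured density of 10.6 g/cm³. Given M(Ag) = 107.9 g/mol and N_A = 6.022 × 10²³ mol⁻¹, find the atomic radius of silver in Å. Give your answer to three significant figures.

1.44 Å

For an FCC cell (Z = 4), a³ = Z·M/(N_A·ρ) = 4 × 107.9 / (6.022 × 10²³ × 10.60) = 6.761 × 10^-23 cm³, so a = 4.074 × 10^-8 cm = 4.074 Å.
Atoms touch along the face diagonal, so √2·a = 4r, so r = 0.3536 × a = 1.44 Å.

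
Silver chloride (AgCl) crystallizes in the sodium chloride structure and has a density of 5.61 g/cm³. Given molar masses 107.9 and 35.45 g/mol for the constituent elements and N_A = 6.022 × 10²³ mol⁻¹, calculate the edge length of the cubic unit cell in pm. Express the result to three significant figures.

554 pm

M(AgCl) = 143.35 g/mol; Z = 4 formula units per cell.
a³ = Z·M/(N_A·ρ) = 4 × 143.35 / (6.022 × 10²³ × 5.61) = 1.697 × 10^-22 cm³, so a = 5.537 × 10^-8 cm = 554 pm.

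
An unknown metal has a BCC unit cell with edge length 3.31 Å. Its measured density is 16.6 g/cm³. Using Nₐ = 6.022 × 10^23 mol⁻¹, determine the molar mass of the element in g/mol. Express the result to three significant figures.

181 g/mol

A BCC cell has Z = 2 atoms; a = 3.310 × 10^-8 cm.
M = ρ·N_A·a³/Z = 16.6 × 6.022 × 10²³ × 3.626 × 10^-23 / 2 = 181 g/mol.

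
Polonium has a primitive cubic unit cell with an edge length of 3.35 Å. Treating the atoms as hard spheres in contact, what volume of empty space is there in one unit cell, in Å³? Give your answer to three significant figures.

In a simple cubic lattice atoms touch along the cell edge, so a = 2r, so r = 0.5000a = 1.675 Å.
V_cell = a³ = 37.60 Å³; V_atoms = 1 × (4/3)πr³ = 19.68 Å³.
Empty space = 37.60 − 19.68 = 17.9 Å³.

17.9 Å³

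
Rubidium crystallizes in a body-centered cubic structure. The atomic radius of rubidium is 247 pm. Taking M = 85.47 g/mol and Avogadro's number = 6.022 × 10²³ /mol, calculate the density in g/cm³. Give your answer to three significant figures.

In a BCC lattice, atoms touch along the body diagonal, so √3·a = 4r, giving a = 570.4 pm = 5.704 × 10^-8 cm.
With Z = 2, ρ = Z·M/(N_A·a³) = 2 × 85.47 / (6.022 × 10²³ × 1.856 × 10^-22) = 1.529 g/cm³.

1.53 g/cm³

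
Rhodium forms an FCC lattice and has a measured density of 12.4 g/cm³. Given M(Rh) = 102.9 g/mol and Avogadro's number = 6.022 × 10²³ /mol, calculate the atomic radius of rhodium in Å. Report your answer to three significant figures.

1.35 Å

For an FCC cell (Z = 4), a³ = Z·M/(N_A·ρ) = 4 × 102.9 / (6.022 × 10²³ × 12.40) = 5.512 × 10^-23 cm³, so a = 3.806 × 10^-8 cm = 3.806 Å.
Atoms touch along the face diagonal, so √2·a = 4r, so r = 0.3536 × a = 1.35 Å.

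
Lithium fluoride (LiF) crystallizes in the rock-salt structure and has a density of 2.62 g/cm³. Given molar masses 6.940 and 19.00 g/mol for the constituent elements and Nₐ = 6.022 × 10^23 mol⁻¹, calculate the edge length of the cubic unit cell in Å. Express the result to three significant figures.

M(LiF) = 25.94 g/mol; Z = 4 formula units per cell.
a³ = Z·M/(N_A·ρ) = 4 × 25.94 / (6.022 × 10²³ × 2.62) = 6.576 × 10^-23 cm³, so a = 4.036 × 10^-8 cm = 4.04 Å.

4.04 Å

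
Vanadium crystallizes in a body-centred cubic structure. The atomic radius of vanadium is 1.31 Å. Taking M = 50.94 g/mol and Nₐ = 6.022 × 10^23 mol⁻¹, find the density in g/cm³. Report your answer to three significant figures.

In a BCC lattice, atoms touch along the body diagonal, so √3·a = 4r, giving a = 3.025 Å = 3.025 × 10^-8 cm.
With Z = 2, ρ = Z·M/(N_A·a³) = 2 × 50.94 / (6.022 × 10²³ × 2.769 × 10^-23) = 6.110 g/cm³.

6.11 g/cm³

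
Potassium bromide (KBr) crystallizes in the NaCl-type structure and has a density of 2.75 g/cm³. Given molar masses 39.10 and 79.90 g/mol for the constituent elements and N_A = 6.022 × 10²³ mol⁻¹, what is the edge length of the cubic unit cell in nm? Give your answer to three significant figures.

0.660 nm

M(KBr) = 119.0 g/mol; Z = 4 formula units per cell.
a³ = Z·M/(N_A·ρ) = 4 × 119.0 / (6.022 × 10²³ × 2.75) = 2.874 × 10^-22 cm³, so a = 6.600 × 10^-8 cm = 0.660 nm.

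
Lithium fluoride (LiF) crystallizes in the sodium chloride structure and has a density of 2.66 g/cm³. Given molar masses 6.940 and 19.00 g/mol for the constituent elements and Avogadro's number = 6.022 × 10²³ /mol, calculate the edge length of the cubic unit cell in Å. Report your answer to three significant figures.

M(LiF) = 25.94 g/mol; Z = 4 formula units per cell.
a³ = Z·M/(N_A·ρ) = 4 × 25.94 / (6.022 × 10²³ × 2.66) = 6.478 × 10^-23 cm³, so a = 4.016 × 10^-8 cm = 4.02 Å.

4.02 Å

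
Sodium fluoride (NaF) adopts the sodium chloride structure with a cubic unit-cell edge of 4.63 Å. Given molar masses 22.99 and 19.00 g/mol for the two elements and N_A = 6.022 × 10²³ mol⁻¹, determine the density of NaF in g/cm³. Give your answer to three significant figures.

2.81 g/cm³

The sodium chloride structure contains Z = 4 formula units per cell; M(NaF) = 22.99 + 19.00 = 41.99 g/mol.
a³ = (4.630 × 10^-8 cm)³ = 9.925 × 10^-23 cm³.
ρ = 4 × 41.99 / (6.022 × 10²³ × 9.925 × 10^-23) = 2.810 g/cm³.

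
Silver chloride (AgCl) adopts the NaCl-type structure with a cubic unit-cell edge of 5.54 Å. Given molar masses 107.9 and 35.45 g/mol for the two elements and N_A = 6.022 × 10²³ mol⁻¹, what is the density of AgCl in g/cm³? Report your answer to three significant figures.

5.60 g/cm³

The NaCl-type structure contains Z = 4 formula units per cell; M(AgCl) = 107.9 + 35.45 = 143.35 g/mol.
a³ = (5.540 × 10^-8 cm)³ = 1.700 × 10^-22 cm³.
ρ = 4 × 143.35 / (6.022 × 10²³ × 1.700 × 10^-22) = 5.600 g/cm³.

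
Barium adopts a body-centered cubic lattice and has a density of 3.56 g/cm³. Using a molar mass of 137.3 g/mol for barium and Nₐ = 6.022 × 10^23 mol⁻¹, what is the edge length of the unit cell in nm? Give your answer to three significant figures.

With Z = 2 atoms per BCC cell, a³ = Z·M/(N_A·ρ) = 2 × 137.3 / (6.022 × 10²³ × 3.560 g/cm³) = 1.281 × 10^-22 cm³.
a = (1.281 × 10^-22)^(1/3) = 5.041 × 10^-8 cm = 0.504 nm.

0.504 nm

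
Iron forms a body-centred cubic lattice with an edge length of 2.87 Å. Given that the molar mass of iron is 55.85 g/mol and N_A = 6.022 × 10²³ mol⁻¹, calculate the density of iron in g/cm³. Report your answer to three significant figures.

7.85 g/cm³

A BCC unit cell contains Z = 2 atoms.
Cell volume: a³ = (2.87 Å)³ = (2.870 × 10^-8 cm)³ = 2.364 × 10^-23 cm³.
ρ = Z·M/(N_A·a³) = 2 × 55.85 / (6.022 × 10²³ × 2.364 × 10^-23) = 7.846 g/cm³.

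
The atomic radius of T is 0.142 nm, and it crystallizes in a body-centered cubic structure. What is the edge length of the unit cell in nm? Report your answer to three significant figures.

In a BCC lattice, atoms touch along the body diagonal, so √3·a = 4r.
a = 4r/√3 = 4 × 0.142 / 1.7321 = 0.328 nm.

0.328 nm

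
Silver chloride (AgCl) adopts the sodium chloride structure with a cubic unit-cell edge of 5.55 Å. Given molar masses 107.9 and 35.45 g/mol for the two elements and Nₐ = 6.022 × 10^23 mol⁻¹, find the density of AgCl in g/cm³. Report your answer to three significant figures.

5.57 g/cm³

The sodium chloride structure contains Z = 4 formula units per cell; M(AgCl) = 107.9 + 35.45 = 143.35 g/mol.
a³ = (5.550 × 10^-8 cm)³ = 1.710 × 10^-22 cm³.
ρ = 4 × 143.35 / (6.022 × 10²³ × 1.710 × 10^-22) = 5.570 g/cm³.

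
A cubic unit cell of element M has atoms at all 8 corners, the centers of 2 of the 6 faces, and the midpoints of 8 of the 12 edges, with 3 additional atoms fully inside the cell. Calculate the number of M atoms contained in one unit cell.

Corner atoms are shared by 8 cells (1/8 each), face atoms by 2 (1/2 each), edge atoms by 4 (1/4 each), interior atoms are unshared.
Net atoms = 8 × 1/8 + 2 × 1/2 + 8 × 1/4 + 3 = 1 + 1 + 2 + 3 = 7.

7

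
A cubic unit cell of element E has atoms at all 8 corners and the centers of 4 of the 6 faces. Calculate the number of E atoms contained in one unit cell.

Corner atoms are shared by 8 cells (1/8 each), face atoms by 2 (1/2 each).
Net atoms = 8 × 1/8 + 4 × 1/2 = 1 + 2 = 3.

3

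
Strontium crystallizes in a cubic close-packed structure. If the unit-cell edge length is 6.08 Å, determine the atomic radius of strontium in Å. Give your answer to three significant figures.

2.15 Å

In an FCC lattice, atoms touch along the face diagonal, so √2·a = 4r.
r = √2·a/4 = 1.4142 × 6.08 / 4 = 2.15 Å.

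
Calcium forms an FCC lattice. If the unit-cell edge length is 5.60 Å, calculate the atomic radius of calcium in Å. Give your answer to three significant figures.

1.98 Å

In an FCC lattice, atoms touch along the face diagonal, so √2·a = 4r.
r = √2·a/4 = 1.4142 × 5.60 / 4 = 1.98 Å.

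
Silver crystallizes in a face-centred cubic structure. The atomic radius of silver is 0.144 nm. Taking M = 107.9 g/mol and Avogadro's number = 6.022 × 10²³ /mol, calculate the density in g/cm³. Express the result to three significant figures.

10.6 g/cm³

In an FCC lattice, atoms touch along the face diagonal, so √2·a = 4r, giving a = 0.4073 nm = 4.073 × 10^-8 cm.
With Z = 4, ρ = Z·M/(N_A·a³) = 4 × 107.9 / (6.022 × 10²³ × 6.757 × 10^-23) = 10.61 g/cm³.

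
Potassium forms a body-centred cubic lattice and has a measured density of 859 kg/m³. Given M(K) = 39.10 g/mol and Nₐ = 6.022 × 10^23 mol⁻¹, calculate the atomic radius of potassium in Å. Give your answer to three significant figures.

2.31 Å

For a BCC cell (Z = 2), a³ = Z·M/(N_A·ρ) = 2 × 39.10 / (6.022 × 10²³ × 0.8590) = 1.512 × 10^-22 cm³, so a = 5.327 × 10^-8 cm = 5.327 Å.
Atoms touch along the body diagonal, so √3·a = 4r, so r = 0.4330 × a = 2.31 Å.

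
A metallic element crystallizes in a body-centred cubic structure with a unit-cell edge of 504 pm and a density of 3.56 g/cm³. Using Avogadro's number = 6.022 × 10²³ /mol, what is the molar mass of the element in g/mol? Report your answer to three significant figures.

A BCC cell has Z = 2 atoms; a = 5.040 × 10^-8 cm.
M = ρ·N_A·a³/Z = 3.56 × 6.022 × 10²³ × 1.280 × 10^-22 / 2 = 137 g/mol.

137 g/mol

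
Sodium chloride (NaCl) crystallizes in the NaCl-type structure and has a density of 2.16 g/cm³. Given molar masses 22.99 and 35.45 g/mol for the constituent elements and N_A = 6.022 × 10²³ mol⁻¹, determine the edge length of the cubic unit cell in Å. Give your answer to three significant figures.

M(NaCl) = 58.44 g/mol; Z = 4 formula units per cell.
a³ = Z·M/(N_A·ρ) = 4 × 58.44 / (6.022 × 10²³ × 2.16) = 1.797 × 10^-22 cm³, so a = 5.643 × 10^-8 cm = 5.64 Å.

5.64 Å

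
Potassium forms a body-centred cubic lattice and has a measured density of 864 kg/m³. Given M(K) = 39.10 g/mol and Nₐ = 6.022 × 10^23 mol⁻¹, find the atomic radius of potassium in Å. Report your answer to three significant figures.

For a BCC cell (Z = 2), a³ = Z·M/(N_A·ρ) = 2 × 39.10 / (6.022 × 10²³ × 0.8640) = 1.503 × 10^-22 cm³, so a = 5.317 × 10^-8 cm = 5.317 Å.
Atoms touch along the body diagonal, so √3·a = 4r, so r = 0.4330 × a = 2.30 Å.

2.30 Å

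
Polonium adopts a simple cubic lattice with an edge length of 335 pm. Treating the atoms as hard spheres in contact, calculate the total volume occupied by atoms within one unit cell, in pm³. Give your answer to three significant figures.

In a simple cubic lattice atoms touch along the cell edge, so a = 2r, so r = 0.5000a = 167.5 pm.
V_atoms = Z × (4/3)πr³ = 1 × (4/3)π × (167.5)³ = 1.97 × 10^7 pm³.

1.97 × 10^7 pm³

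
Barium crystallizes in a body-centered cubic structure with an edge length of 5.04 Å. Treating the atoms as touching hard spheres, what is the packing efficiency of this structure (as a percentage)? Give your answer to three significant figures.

68.0%

In a BCC lattice atoms touch along the body diagonal, so √3·a = 4r, so r = 0.4330a = 2.182 Å.
Packing fraction = Z·(4/3)πr³ / a³ = 2 × (4/3)π × (2.182)³ / (5.04)³ = 0.6802 = 68.0%.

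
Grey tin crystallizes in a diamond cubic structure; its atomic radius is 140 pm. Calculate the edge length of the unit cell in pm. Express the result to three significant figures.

647 pm

In a diamond cubic lattice, nearest neighbors lie along the body diagonal with √3·a = 8r.
a = 8r/√3 = 8 × 140 / 1.7321 = 647 pm.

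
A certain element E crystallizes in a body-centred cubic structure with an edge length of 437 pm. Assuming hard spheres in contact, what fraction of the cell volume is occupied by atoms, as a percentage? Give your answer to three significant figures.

In a BCC lattice atoms touch along the body diagonal, so √3·a = 4r, so r = 0.4330a = 189.2 pm.
Packing fraction = Z·(4/3)πr³ / a³ = 2 × (4/3)π × (189.2)³ / (437)³ = 0.6802 = 68.0%.

68.0%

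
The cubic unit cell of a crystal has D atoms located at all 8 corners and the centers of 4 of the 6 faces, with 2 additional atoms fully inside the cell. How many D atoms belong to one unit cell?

5

Corner atoms are shared by 8 cells (1/8 each), face atoms by 2 (1/2 each), interior atoms are unshared.
Net atoms = 8 × 1/8 + 4 × 1/2 + 2 = 1 + 2 + 2 = 5.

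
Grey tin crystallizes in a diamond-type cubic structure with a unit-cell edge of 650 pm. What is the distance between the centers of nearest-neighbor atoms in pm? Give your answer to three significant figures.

281 pm

In a diamond cubic structure, nearest neighbors lie along the body diagonal with √3·a = 8r; the nearest-neighbor distance equals 2r = 0.4330·a.
d = 0.4330 × 650 = 281 pm.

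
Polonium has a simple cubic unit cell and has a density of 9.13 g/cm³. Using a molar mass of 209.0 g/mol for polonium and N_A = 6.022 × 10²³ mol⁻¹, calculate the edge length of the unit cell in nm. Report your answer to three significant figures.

0.336 nm

With Z = 1 atom per simple cubic cell, a³ = Z·M/(N_A·ρ) = 1 × 209.0 / (6.022 × 10²³ × 9.130 g/cm³) = 3.801 × 10^-23 cm³.
a = (3.801 × 10^-23)^(1/3) = 3.362 × 10^-8 cm = 0.336 nm.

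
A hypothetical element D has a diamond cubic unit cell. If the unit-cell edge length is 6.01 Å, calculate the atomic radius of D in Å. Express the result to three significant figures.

1.30 Å

In a diamond cubic lattice, nearest neighbors lie along the body diagonal with √3·a = 8r.
r = √3·a/8 = 1.7321 × 6.01 / 8 = 1.30 Å.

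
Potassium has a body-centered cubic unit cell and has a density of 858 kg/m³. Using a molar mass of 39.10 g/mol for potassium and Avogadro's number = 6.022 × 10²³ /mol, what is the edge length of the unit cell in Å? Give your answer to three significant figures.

5.33 Å

With Z = 2 atoms per BCC cell, a³ = Z·M/(N_A·ρ) = 2 × 39.10 / (6.022 × 10²³ × 0.8580 g/cm³) = 1.513 × 10^-22 cm³.
a = (1.513 × 10^-22)^(1/3) = 5.329 × 10^-8 cm = 5.33 Å.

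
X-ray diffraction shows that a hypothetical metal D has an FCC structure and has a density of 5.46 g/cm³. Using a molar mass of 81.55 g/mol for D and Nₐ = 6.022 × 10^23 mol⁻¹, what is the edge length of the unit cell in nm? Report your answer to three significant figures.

0.463 nm

With Z = 4 atoms per FCC cell, a³ = Z·M/(N_A·ρ) = 4 × 81.55 / (6.022 × 10²³ × 5.460 g/cm³) = 9.921 × 10^-23 cm³.
a = (9.921 × 10^-23)^(1/3) = 4.629 × 10^-8 cm = 0.463 nm.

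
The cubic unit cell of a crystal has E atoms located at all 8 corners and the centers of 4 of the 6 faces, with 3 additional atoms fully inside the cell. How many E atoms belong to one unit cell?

6

Corner atoms are shared by 8 cells (1/8 each), face atoms by 2 (1/2 each), interior atoms are unshared.
Net atoms = 8 × 1/8 + 4 × 1/2 + 3 = 1 + 2 + 3 = 6.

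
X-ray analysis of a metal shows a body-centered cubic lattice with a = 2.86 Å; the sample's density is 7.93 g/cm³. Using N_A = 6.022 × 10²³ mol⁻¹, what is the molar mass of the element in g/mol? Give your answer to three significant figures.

55.9 g/mol

A BCC cell has Z = 2 atoms; a = 2.860 × 10^-8 cm.
M = ρ·N_A·a³/Z = 7.93 × 6.022 × 10²³ × 2.339 × 10^-23 / 2 = 55.9 g/mol.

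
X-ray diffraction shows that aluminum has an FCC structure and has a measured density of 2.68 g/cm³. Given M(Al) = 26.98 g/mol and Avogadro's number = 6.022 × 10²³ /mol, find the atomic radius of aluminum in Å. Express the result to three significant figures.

For an FCC cell (Z = 4), a³ = Z·M/(N_A·ρ) = 4 × 26.98 / (6.022 × 10²³ × 2.680) = 6.687 × 10^-23 cm³, so a = 4.059 × 10^-8 cm = 4.059 Å.
Atoms touch along the face diagonal, so √2·a = 4r, so r = 0.3536 × a = 1.44 Å.

1.44 Å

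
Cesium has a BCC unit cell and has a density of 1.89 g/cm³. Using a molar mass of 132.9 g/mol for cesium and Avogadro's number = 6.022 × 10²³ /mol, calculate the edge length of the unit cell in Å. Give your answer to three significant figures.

With Z = 2 atoms per BCC cell, a³ = Z·M/(N_A·ρ) = 2 × 132.9 / (6.022 × 10²³ × 1.890 g/cm³) = 2.335 × 10^-22 cm³.
a = (2.335 × 10^-22)^(1/3) = 6.158 × 10^-8 cm = 6.16 Å.

6.16 Å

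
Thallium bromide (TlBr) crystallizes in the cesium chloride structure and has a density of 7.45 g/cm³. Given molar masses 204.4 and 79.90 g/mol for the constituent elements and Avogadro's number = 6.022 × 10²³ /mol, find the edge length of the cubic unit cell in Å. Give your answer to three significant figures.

M(TlBr) = 284.3 g/mol; Z = 1 formula unit per cell.
a³ = Z·M/(N_A·ρ) = 1 × 284.3 / (6.022 × 10²³ × 7.45) = 6.337 × 10^-23 cm³, so a = 3.987 × 10^-8 cm = 3.99 Å.

3.99 Å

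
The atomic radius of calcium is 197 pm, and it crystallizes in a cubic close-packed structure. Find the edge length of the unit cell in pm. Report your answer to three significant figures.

557 pm

In an FCC lattice, atoms touch along the face diagonal, so √2·a = 4r.
a = 4r/√2 = 4 × 197 / 1.4142 = 557 pm.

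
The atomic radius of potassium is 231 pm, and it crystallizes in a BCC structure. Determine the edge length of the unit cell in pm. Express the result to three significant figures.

In a BCC lattice, atoms touch along the body diagonal, so √3·a = 4r.
a = 4r/√3 = 4 × 231 / 1.7321 = 533 pm.

533 pm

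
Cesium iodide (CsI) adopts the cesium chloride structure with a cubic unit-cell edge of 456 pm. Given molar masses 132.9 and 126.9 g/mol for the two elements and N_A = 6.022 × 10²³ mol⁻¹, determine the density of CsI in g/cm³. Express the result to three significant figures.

The cesium chloride structure contains Z = 1 formula unit per cell; M(CsI) = 132.9 + 126.9 = 259.8 g/mol.
a³ = (4.560 × 10^-8 cm)³ = 9.482 × 10^-23 cm³.
ρ = 1 × 259.8 / (6.022 × 10²³ × 9.482 × 10^-23) = 4.550 g/cm³.

4.55 g/cm³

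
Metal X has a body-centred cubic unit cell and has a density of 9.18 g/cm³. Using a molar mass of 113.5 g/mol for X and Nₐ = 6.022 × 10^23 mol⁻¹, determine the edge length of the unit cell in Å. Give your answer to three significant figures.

With Z = 2 atoms per BCC cell, a³ = Z·M/(N_A·ρ) = 2 × 113.5 / (6.022 × 10²³ × 9.180 g/cm³) = 4.106 × 10^-23 cm³.
a = (4.106 × 10^-23)^(1/3) = 3.450 × 10^-8 cm = 3.45 Å.

3.45 Å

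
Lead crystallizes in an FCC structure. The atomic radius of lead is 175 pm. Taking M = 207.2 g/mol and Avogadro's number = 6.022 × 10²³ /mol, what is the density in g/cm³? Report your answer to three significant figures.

In an FCC lattice, atoms touch along the face diagonal, so √2·a = 4r, giving a = 495.0 pm = 4.950 × 10^-8 cm.
With Z = 4, ρ = Z·M/(N_A·a³) = 4 × 207.2 / (6.022 × 10²³ × 1.213 × 10^-22) = 11.35 g/cm³.

11.3 g/cm³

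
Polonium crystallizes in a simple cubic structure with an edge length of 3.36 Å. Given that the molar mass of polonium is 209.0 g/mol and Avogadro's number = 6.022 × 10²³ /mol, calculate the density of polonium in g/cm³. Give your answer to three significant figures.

A simple cubic unit cell contains Z = 1 atom.
Cell volume: a³ = (3.36 Å)³ = (3.360 × 10^-8 cm)³ = 3.793 × 10^-23 cm³.
ρ = Z·M/(N_A·a³) = 1 × 209.0 / (6.022 × 10²³ × 3.793 × 10^-23) = 9.149 g/cm³.

9.15 g/cm³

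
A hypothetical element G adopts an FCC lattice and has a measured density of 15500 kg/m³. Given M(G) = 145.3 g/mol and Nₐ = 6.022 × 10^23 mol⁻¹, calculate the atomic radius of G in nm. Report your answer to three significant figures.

0.140 nm

For an FCC cell (Z = 4), a³ = Z·M/(N_A·ρ) = 4 × 145.3 / (6.022 × 10²³ × 15.50) = 6.227 × 10^-23 cm³, so a = 3.964 × 10^-8 cm = 0.3964 nm.
Atoms touch along the face diagonal, so √2·a = 4r, so r = 0.3536 × a = 0.140 nm.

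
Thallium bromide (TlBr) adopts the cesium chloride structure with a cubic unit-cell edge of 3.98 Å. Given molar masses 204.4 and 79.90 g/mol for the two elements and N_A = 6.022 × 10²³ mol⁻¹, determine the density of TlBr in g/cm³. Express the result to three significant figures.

The cesium chloride structure contains Z = 1 formula unit per cell; M(TlBr) = 204.4 + 79.90 = 284.3 g/mol.
a³ = (3.980 × 10^-8 cm)³ = 6.304 × 10^-23 cm³.
ρ = 1 × 284.3 / (6.022 × 10²³ × 6.304 × 10^-23) = 7.488 g/cm³.

7.49 g/cm³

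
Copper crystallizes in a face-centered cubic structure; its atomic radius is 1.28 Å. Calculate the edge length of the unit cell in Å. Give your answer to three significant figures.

In an FCC lattice, atoms touch along the face diagonal, so √2·a = 4r.
a = 4r/√2 = 4 × 1.28 / 1.4142 = 3.62 Å.

3.62 Å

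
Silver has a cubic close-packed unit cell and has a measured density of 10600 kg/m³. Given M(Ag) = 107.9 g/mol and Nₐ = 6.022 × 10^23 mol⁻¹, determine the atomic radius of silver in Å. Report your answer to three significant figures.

1.44 Å

For an FCC cell (Z = 4), a³ = Z·M/(N_A·ρ) = 4 × 107.9 / (6.022 × 10²³ × 10.60) = 6.761 × 10^-23 cm³, so a = 4.074 × 10^-8 cm = 4.074 Å.
Atoms touch along the face diagonal, so √2·a = 4r, so r = 0.3536 × a = 1.44 Å.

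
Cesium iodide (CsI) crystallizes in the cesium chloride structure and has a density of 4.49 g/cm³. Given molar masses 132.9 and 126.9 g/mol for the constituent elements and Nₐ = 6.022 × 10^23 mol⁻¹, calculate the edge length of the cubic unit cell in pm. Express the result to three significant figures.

458 pm

M(CsI) = 259.8 g/mol; Z = 1 formula unit per cell.
a³ = Z·M/(N_A·ρ) = 1 × 259.8 / (6.022 × 10²³ × 4.49) = 9.608 × 10^-23 cm³, so a = 4.580 × 10^-8 cm = 458 pm.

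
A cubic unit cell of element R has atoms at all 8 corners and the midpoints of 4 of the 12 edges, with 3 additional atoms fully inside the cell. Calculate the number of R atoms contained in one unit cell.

Corner atoms are shared by 8 cells (1/8 each), edge atoms by 4 (1/4 each), interior atoms are unshared.
Net atoms = 8 × 1/8 + 4 × 1/4 + 3 = 1 + 1 + 3 = 5.

5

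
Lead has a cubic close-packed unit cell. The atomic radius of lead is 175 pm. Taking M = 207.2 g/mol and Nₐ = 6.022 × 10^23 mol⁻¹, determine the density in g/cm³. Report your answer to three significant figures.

11.3 g/cm³

In an FCC lattice, atoms touch along the face diagonal, so √2·a = 4r, giving a = 495.0 pm = 4.950 × 10^-8 cm.
With Z = 4, ρ = Z·M/(N_A·a³) = 4 × 207.2 / (6.022 × 10²³ × 1.213 × 10^-22) = 11.35 g/cm³.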